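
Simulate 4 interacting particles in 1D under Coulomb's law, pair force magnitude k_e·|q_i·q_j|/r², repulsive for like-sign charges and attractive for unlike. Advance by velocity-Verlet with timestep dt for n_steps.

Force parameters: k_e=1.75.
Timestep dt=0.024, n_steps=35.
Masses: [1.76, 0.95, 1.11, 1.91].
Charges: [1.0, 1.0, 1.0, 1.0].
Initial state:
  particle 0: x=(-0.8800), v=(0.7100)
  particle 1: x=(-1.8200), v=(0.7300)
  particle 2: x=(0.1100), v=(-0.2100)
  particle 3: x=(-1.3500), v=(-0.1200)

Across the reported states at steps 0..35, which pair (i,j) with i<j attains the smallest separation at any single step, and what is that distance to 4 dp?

step 0: x0=(-0.8800) x1=(-1.8200) x2=(0.1100) x3=(-1.3500)
step 1: x0=(-0.8616) x1=(-1.8056) x2=(0.1058) x3=(-1.3530)
step 2: x0=(-0.8409) x1=(-1.7979) x2=(0.1032) x3=(-1.3559)
step 3: x0=(-0.8179) x1=(-1.7971) x2=(0.1023) x3=(-1.3583)
step 4: x0=(-0.7932) x1=(-1.8032) x2=(0.1031) x3=(-1.3600)
step 5: x0=(-0.7667) x1=(-1.8160) x2=(0.1058) x3=(-1.3609)
step 6: x0=(-0.7389) x1=(-1.8352) x2=(0.1103) x3=(-1.3610)
step 7: x0=(-0.7099) x1=(-1.8602) x2=(0.1167) x3=(-1.3604)
step 8: x0=(-0.6800) x1=(-1.8906) x2=(0.1251) x3=(-1.3591)
step 9: x0=(-0.6493) x1=(-1.9257) x2=(0.1356) x3=(-1.3574)
step 10: x0=(-0.6181) x1=(-1.9651) x2=(0.1481) x3=(-1.3553)
step 11: x0=(-0.5864) x1=(-2.0081) x2=(0.1628) x3=(-1.3530)
step 12: x0=(-0.5546) x1=(-2.0543) x2=(0.1797) x3=(-1.3506)
step 13: x0=(-0.5226) x1=(-2.1033) x2=(0.1989) x3=(-1.3482)
step 14: x0=(-0.4907) x1=(-2.1548) x2=(0.2203) x3=(-1.3458)
step 15: x0=(-0.4589) x1=(-2.2086) x2=(0.2441) x3=(-1.3436)
step 16: x0=(-0.4273) x1=(-2.2642) x2=(0.2702) x3=(-1.3416)
step 17: x0=(-0.3961) x1=(-2.3216) x2=(0.2987) x3=(-1.3398)
step 18: x0=(-0.3652) x1=(-2.3805) x2=(0.3296) x3=(-1.3382)
step 19: x0=(-0.3348) x1=(-2.4409) x2=(0.3627) x3=(-1.3369)
step 20: x0=(-0.3049) x1=(-2.5024) x2=(0.3982) x3=(-1.3359)
step 21: x0=(-0.2755) x1=(-2.5651) x2=(0.4359) x3=(-1.3351)
step 22: x0=(-0.2466) x1=(-2.6288) x2=(0.4758) x3=(-1.3346)
step 23: x0=(-0.2182) x1=(-2.6934) x2=(0.5178) x3=(-1.3345)
step 24: x0=(-0.1903) x1=(-2.7589) x2=(0.5618) x3=(-1.3346)
step 25: x0=(-0.1629) x1=(-2.8252) x2=(0.6078) x3=(-1.3350)
step 26: x0=(-0.1359) x1=(-2.8922) x2=(0.6556) x3=(-1.3357)
step 27: x0=(-0.1094) x1=(-2.9598) x2=(0.7052) x3=(-1.3367)
step 28: x0=(-0.0833) x1=(-3.0281) x2=(0.7564) x3=(-1.3379)
step 29: x0=(-0.0576) x1=(-3.0969) x2=(0.8092) x3=(-1.3394)
step 30: x0=(-0.0323) x1=(-3.1662) x2=(0.8635) x3=(-1.3412)
step 31: x0=(-0.0072) x1=(-3.2361) x2=(0.9191) x3=(-1.3433)
step 32: x0=(0.0175) x1=(-3.3064) x2=(0.9760) x3=(-1.3456)
step 33: x0=(0.0420) x1=(-3.3771) x2=(1.0341) x3=(-1.3481)
step 34: x0=(0.0662) x1=(-3.4483) x2=(1.0934) x3=(-1.3509)
step 35: x0=(0.0902) x1=(-3.5198) x2=(1.1537) x3=(-1.3539)

pair (1,3), distance 0.4388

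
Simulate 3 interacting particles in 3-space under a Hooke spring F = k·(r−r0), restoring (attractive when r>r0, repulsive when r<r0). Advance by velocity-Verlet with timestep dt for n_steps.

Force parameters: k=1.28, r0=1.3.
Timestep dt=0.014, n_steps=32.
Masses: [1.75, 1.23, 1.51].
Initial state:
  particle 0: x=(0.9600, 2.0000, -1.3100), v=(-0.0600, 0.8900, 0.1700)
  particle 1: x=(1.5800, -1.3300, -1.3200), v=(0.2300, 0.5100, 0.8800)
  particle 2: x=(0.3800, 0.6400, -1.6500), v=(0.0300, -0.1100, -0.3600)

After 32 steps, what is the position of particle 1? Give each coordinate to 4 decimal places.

(1.5888, -0.8090, -0.9537)

step 0: x0=(0.9600, 2.0000, -1.3100) x1=(1.5800, -1.3300, -1.3200) x2=(0.3800, 0.6400, -1.6500)
step 1: x0=(0.9592, 2.0123, -1.3076) x1=(1.5831, -1.3226, -1.3077) x2=(0.3805, 0.6384, -1.6550)
step 2: x0=(0.9584, 2.0243, -1.3053) x1=(1.5861, -1.3145, -1.2954) x2=(0.3810, 0.6367, -1.6600)
step 3: x0=(0.9577, 2.0359, -1.3029) x1=(1.5888, -1.3059, -1.2832) x2=(0.3817, 0.6349, -1.6650)
step 4: x0=(0.9570, 2.0472, -1.3005) x1=(1.5914, -1.2967, -1.2710) x2=(0.3825, 0.6330, -1.6699)
step 5: x0=(0.9563, 2.0582, -1.2982) x1=(1.5938, -1.2869, -1.2588) x2=(0.3834, 0.6310, -1.6748)
step 6: x0=(0.9557, 2.0689, -1.2958) x1=(1.5960, -1.2764, -1.2467) x2=(0.3844, 0.6288, -1.6796)
step 7: x0=(0.9552, 2.0792, -1.2935) x1=(1.5980, -1.2654, -1.2346) x2=(0.3855, 0.6266, -1.6844)
step 8: x0=(0.9546, 2.0892, -1.2912) x1=(1.5998, -1.2539, -1.2226) x2=(0.3867, 0.6243, -1.6891)
step 9: x0=(0.9542, 2.0988, -1.2889) x1=(1.6014, -1.2417, -1.2106) x2=(0.3880, 0.6220, -1.6938)
step 10: x0=(0.9537, 2.1081, -1.2865) x1=(1.6028, -1.2289, -1.1987) x2=(0.3894, 0.6195, -1.6985)
step 11: x0=(0.9533, 2.1171, -1.2842) x1=(1.6041, -1.2156, -1.1868) x2=(0.3909, 0.6170, -1.7031)
step 12: x0=(0.9529, 2.1257, -1.2819) x1=(1.6051, -1.2017, -1.1750) x2=(0.3925, 0.6143, -1.7076)
step 13: x0=(0.9526, 2.1340, -1.2796) x1=(1.6060, -1.1872, -1.1632) x2=(0.3943, 0.6117, -1.7121)
step 14: x0=(0.9523, 2.1419, -1.2773) x1=(1.6067, -1.1721, -1.1515) x2=(0.3961, 0.6089, -1.7166)
step 15: x0=(0.9521, 2.1495, -1.2750) x1=(1.6072, -1.1565, -1.1399) x2=(0.3980, 0.6061, -1.7210)
step 16: x0=(0.9519, 2.1568, -1.2727) x1=(1.6075, -1.1403, -1.1283) x2=(0.4001, 0.6032, -1.7253)
step 17: x0=(0.9517, 2.1637, -1.2704) x1=(1.6077, -1.1235, -1.1168) x2=(0.4022, 0.6002, -1.7296)
step 18: x0=(0.9516, 2.1703, -1.2681) x1=(1.6076, -1.1062, -1.1054) x2=(0.4045, 0.5973, -1.7338)
step 19: x0=(0.9515, 2.1765, -1.2658) x1=(1.6074, -1.0883, -1.0940) x2=(0.4068, 0.5942, -1.7379)
step 20: x0=(0.9515, 2.1824, -1.2635) x1=(1.6070, -1.0699, -1.0828) x2=(0.4093, 0.5911, -1.7420)
step 21: x0=(0.9514, 2.1879, -1.2613) x1=(1.6064, -1.0510, -1.0715) x2=(0.4118, 0.5880, -1.7461)
step 22: x0=(0.9515, 2.1931, -1.2590) x1=(1.6057, -1.0315, -1.0604) x2=(0.4145, 0.5848, -1.7500)
step 23: x0=(0.9515, 2.1980, -1.2567) x1=(1.6047, -1.0115, -1.0494) x2=(0.4173, 0.5816, -1.7539)
step 24: x0=(0.9516, 2.2025, -1.2544) x1=(1.6036, -0.9910, -1.0384) x2=(0.4201, 0.5784, -1.7577)
step 25: x0=(0.9518, 2.2067, -1.2521) x1=(1.6024, -0.9700, -1.0275) x2=(0.4231, 0.5751, -1.7615)
step 26: x0=(0.9519, 2.2105, -1.2498) x1=(1.6009, -0.9484, -1.0167) x2=(0.4261, 0.5719, -1.7652)
step 27: x0=(0.9521, 2.2140, -1.2476) x1=(1.5993, -0.9264, -1.0060) x2=(0.4293, 0.5686, -1.7688)
step 28: x0=(0.9524, 2.2172, -1.2453) x1=(1.5975, -0.9039, -0.9953) x2=(0.4325, 0.5653, -1.7724)
step 29: x0=(0.9526, 2.2200, -1.2430) x1=(1.5956, -0.8809, -0.9848) x2=(0.4359, 0.5619, -1.7758)
step 30: x0=(0.9529, 2.2225, -1.2407) x1=(1.5935, -0.8574, -0.9743) x2=(0.4393, 0.5586, -1.7792)
step 31: x0=(0.9533, 2.2247, -1.2384) x1=(1.5912, -0.8334, -0.9640) x2=(0.4428, 0.5553, -1.7826)
step 32: x0=(0.9536, 2.2266, -1.2362) x1=(1.5888, -0.8090, -0.9537) x2=(0.4464, 0.5520, -1.7858)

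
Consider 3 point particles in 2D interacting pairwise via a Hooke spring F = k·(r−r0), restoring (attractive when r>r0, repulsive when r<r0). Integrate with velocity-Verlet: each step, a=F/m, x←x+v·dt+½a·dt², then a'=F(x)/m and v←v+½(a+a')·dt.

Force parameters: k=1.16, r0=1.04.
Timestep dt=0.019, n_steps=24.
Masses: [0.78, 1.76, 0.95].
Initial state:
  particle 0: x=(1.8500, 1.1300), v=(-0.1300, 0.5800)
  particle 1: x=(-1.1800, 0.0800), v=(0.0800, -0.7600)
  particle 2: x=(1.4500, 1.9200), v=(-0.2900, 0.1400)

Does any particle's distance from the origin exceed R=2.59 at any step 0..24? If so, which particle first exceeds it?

no

step 0: x0=(1.8500, 1.1300) x1=(-1.1800, 0.0800) x2=(1.4500, 1.9200)
step 1: x0=(1.8470, 1.1408) x1=(-1.1780, 0.0658) x2=(1.4441, 1.9224)
step 2: x0=(1.8429, 1.1511) x1=(-1.1751, 0.0521) x2=(1.4374, 1.9243)
step 3: x0=(1.8378, 1.1610) x1=(-1.1714, 0.0388) x2=(1.4298, 1.9258)
step 4: x0=(1.8317, 1.1703) x1=(-1.1667, 0.0260) x2=(1.4215, 1.9267)
step 5: x0=(1.8245, 1.1792) x1=(-1.1611, 0.0137) x2=(1.4123, 1.9272)
step 6: x0=(1.8162, 1.1875) x1=(-1.1546, 0.0020) x2=(1.4023, 1.9271)
step 7: x0=(1.8070, 1.1954) x1=(-1.1472, -0.0093) x2=(1.3915, 1.9265)
step 8: x0=(1.7967, 1.2027) x1=(-1.1390, -0.0201) x2=(1.3800, 1.9255)
step 9: x0=(1.7854, 1.2094) x1=(-1.1298, -0.0304) x2=(1.3676, 1.9239)
step 10: x0=(1.7731, 1.2156) x1=(-1.1198, -0.0402) x2=(1.3545, 1.9219)
step 11: x0=(1.7598, 1.2213) x1=(-1.1090, -0.0494) x2=(1.3405, 1.9193)
step 12: x0=(1.7456, 1.2264) x1=(-1.0973, -0.0582) x2=(1.3258, 1.9163)
step 13: x0=(1.7304, 1.2309) x1=(-1.0848, -0.0664) x2=(1.3103, 1.9127)
step 14: x0=(1.7143, 1.2349) x1=(-1.0714, -0.0741) x2=(1.2941, 1.9087)
step 15: x0=(1.6973, 1.2383) x1=(-1.0572, -0.0813) x2=(1.2771, 1.9042)
step 16: x0=(1.6793, 1.2411) x1=(-1.0423, -0.0879) x2=(1.2594, 1.8992)
step 17: x0=(1.6605, 1.2433) x1=(-1.0265, -0.0941) x2=(1.2410, 1.8937)
step 18: x0=(1.6408, 1.2449) x1=(-1.0100, -0.0997) x2=(1.2218, 1.8878)
step 19: x0=(1.6203, 1.2460) x1=(-0.9927, -0.1048) x2=(1.2019, 1.8813)
step 20: x0=(1.5989, 1.2464) x1=(-0.9747, -0.1094) x2=(1.1814, 1.8744)
step 21: x0=(1.5768, 1.2463) x1=(-0.9560, -0.1135) x2=(1.1601, 1.8671)
step 22: x0=(1.5538, 1.2455) x1=(-0.9365, -0.1171) x2=(1.1382, 1.8593)
step 23: x0=(1.5301, 1.2442) x1=(-0.9164, -0.1202) x2=(1.1156, 1.8510)
step 24: x0=(1.5057, 1.2423) x1=(-0.8956, -0.1227) x2=(1.0924, 1.8424)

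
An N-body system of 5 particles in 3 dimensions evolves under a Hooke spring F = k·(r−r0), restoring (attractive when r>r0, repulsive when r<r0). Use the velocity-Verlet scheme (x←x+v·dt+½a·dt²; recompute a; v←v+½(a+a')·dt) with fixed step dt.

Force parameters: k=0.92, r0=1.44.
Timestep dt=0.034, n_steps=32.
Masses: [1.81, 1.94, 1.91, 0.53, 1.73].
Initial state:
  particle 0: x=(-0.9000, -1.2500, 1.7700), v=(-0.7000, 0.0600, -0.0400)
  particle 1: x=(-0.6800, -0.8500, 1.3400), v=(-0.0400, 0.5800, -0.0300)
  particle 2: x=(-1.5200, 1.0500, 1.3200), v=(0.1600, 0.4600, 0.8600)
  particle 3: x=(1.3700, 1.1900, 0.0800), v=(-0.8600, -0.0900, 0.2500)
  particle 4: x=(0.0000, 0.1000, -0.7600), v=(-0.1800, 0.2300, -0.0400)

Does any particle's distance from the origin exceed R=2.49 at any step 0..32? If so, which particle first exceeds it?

yes, particle 3

step 0: x0=(-0.9000, -1.2500, 1.7700) x1=(-0.6800, -0.8500, 1.3400) x2=(-1.5200, 1.0500, 1.3200) x3=(1.3700, 1.1900, 0.0800) x4=(0.0000, 0.1000, -0.7600)
step 1: x0=(-0.9234, -1.2472, 1.7681) x1=(-0.6810, -0.8296, 1.3384) x2=(-1.5138, 1.0651, 1.3488) x3=(1.3363, 1.1840, 0.0907) x4=(-0.0065, 0.1077, -0.7603)
step 2: x0=(-0.9460, -1.2428, 1.7649) x1=(-0.6812, -0.8077, 1.3357) x2=(-1.5060, 1.0792, 1.3768) x3=(1.2939, 1.1721, 0.1057) x4=(-0.0136, 0.1152, -0.7586)
step 3: x0=(-0.9679, -1.2370, 1.7607) x1=(-0.6806, -0.7846, 1.3319) x2=(-1.4968, 1.0921, 1.4039) x3=(1.2431, 1.1546, 0.1250) x4=(-0.0215, 0.1225, -0.7547)
step 4: x0=(-0.9890, -1.2295, 1.7552) x1=(-0.6794, -0.7600, 1.3271) x2=(-1.4861, 1.1040, 1.4302) x3=(1.1841, 1.1316, 0.1485) x4=(-0.0301, 0.1295, -0.7488)
step 5: x0=(-1.0093, -1.2206, 1.7486) x1=(-0.6774, -0.7343, 1.3213) x2=(-1.4740, 1.1149, 1.4555) x3=(1.1174, 1.1034, 0.1761) x4=(-0.0394, 0.1364, -0.7409)
step 6: x0=(-1.0289, -1.2102, 1.7409) x1=(-0.6748, -0.7072, 1.3145) x2=(-1.4606, 1.1246, 1.4799) x3=(1.0434, 1.0704, 0.2076) x4=(-0.0495, 0.1429, -0.7309)
step 7: x0=(-1.0478, -1.1983, 1.7321) x1=(-0.6715, -0.6791, 1.3069) x2=(-1.4458, 1.1333, 1.5034) x3=(0.9625, 1.0327, 0.2429) x4=(-0.0604, 0.1493, -0.7189)
step 8: x0=(-1.0660, -1.1850, 1.7222) x1=(-0.6676, -0.6498, 1.2984) x2=(-1.4299, 1.1408, 1.5260) x3=(0.8753, 0.9909, 0.2817) x4=(-0.0720, 0.1554, -0.7049)
step 9: x0=(-1.0836, -1.1703, 1.7113) x1=(-0.6632, -0.6195, 1.2891) x2=(-1.4129, 1.1473, 1.5477) x3=(0.7824, 0.9452, 0.3240) x4=(-0.0845, 0.1612, -0.6890)
step 10: x0=(-1.1005, -1.1543, 1.6993) x1=(-0.6584, -0.5882, 1.2791) x2=(-1.3947, 1.1528, 1.5685) x3=(0.6843, 0.8960, 0.3694) x4=(-0.0977, 0.1668, -0.6712)
step 11: x0=(-1.1168, -1.1369, 1.6864) x1=(-0.6531, -0.5560, 1.2684) x2=(-1.3756, 1.1572, 1.5884) x3=(0.5817, 0.8439, 0.4178) x4=(-0.1117, 0.1721, -0.6516)
step 12: x0=(-1.1326, -1.1183, 1.6726) x1=(-0.6474, -0.5231, 1.2572) x2=(-1.3556, 1.1605, 1.6075) x3=(0.4752, 0.7891, 0.4688) x4=(-0.1265, 0.1772, -0.6302)
step 13: x0=(-1.1479, -1.0986, 1.6580) x1=(-0.6414, -0.4894, 1.2454) x2=(-1.3348, 1.1629, 1.6257) x3=(0.3653, 0.7321, 0.5222) x4=(-0.1421, 0.1820, -0.6072)
step 14: x0=(-1.1627, -1.0777, 1.6425) x1=(-0.6351, -0.4551, 1.2332) x2=(-1.3133, 1.1642, 1.6431) x3=(0.2528, 0.6734, 0.5777) x4=(-0.1584, 0.1866, -0.5826)
step 15: x0=(-1.1771, -1.0558, 1.6263) x1=(-0.6286, -0.4203, 1.2205) x2=(-1.2912, 1.1646, 1.6598) x3=(0.1381, 0.6134, 0.6350) x4=(-0.1755, 0.1910, -0.5564)
step 16: x0=(-1.1911, -1.0329, 1.6094) x1=(-0.6220, -0.3850, 1.2076) x2=(-1.2685, 1.1641, 1.6757) x3=(0.0219, 0.5524, 0.6937) x4=(-0.1932, 0.1951, -0.5288)
step 17: x0=(-1.2048, -1.0091, 1.5918) x1=(-0.6152, -0.3495, 1.1944) x2=(-1.2453, 1.1627, 1.6908) x3=(-0.0953, 0.4909, 0.7536) x4=(-0.2116, 0.1991, -0.4998)
step 18: x0=(-1.2182, -0.9844, 1.5737) x1=(-0.6084, -0.3137, 1.1810) x2=(-1.2217, 1.1605, 1.7053) x3=(-0.2131, 0.4294, 0.8141) x4=(-0.2307, 0.2029, -0.4694)
step 19: x0=(-1.2313, -0.9591, 1.5551) x1=(-0.6016, -0.2778, 1.1675) x2=(-1.1978, 1.1575, 1.7192) x3=(-0.3311, 0.3681, 0.8750) x4=(-0.2503, 0.2066, -0.4379)
step 20: x0=(-1.2443, -0.9330, 1.5361) x1=(-0.5948, -0.2419, 1.1540) x2=(-1.1736, 1.1538, 1.7325) x3=(-0.4489, 0.3075, 0.9358) x4=(-0.2704, 0.2102, -0.4051)
step 21: x0=(-1.2572, -0.9064, 1.5167) x1=(-0.5880, -0.2062, 1.1405) x2=(-1.1493, 1.1495, 1.7453) x3=(-0.5663, 0.2482, 0.9962) x4=(-0.2911, 0.2136, -0.3712)
step 22: x0=(-1.2699, -0.8794, 1.4969) x1=(-0.5811, -0.1707, 1.1270) x2=(-1.1247, 1.1445, 1.7575) x3=(-0.6837, 0.1905, 1.0560) x4=(-0.3122, 0.2171, -0.3363)
step 23: x0=(-1.2826, -0.8519, 1.4769) x1=(-0.5738, -0.1356, 1.1135) x2=(-1.1000, 1.1391, 1.7692) x3=(-0.8013, 0.1347, 1.1151) x4=(-0.3337, 0.2204, -0.3003)
step 24: x0=(-1.2953, -0.8242, 1.4567) x1=(-0.5661, -0.1007, 1.0999) x2=(-1.0751, 1.1331, 1.7805) x3=(-0.9199, 0.0808, 1.1737) x4=(-0.3557, 0.2238, -0.2634)
step 25: x0=(-1.3080, -0.7963, 1.4364) x1=(-0.5578, -0.0659, 1.0862) x2=(-1.0502, 1.1268, 1.7913) x3=(-1.0400, 0.0283, 1.2320) x4=(-0.3781, 0.2271, -0.2256)
step 26: x0=(-1.3206, -0.7683, 1.4159) x1=(-0.5488, -0.0311, 1.0723) x2=(-1.0251, 1.1201, 1.8017) x3=(-1.1613, -0.0233, 1.2901) x4=(-0.4008, 0.2305, -0.1869)
step 27: x0=(-1.3333, -0.7404, 1.3952) x1=(-0.5394, 0.0037, 1.0584) x2=(-1.0000, 1.1129, 1.8116) x3=(-1.2836, -0.0738, 1.3479) x4=(-0.4240, 0.2338, -0.1474)
step 28: x0=(-1.3459, -0.7125, 1.3745) x1=(-0.5295, 0.0387, 1.0443) x2=(-0.9747, 1.1055, 1.8212) x3=(-1.4068, -0.1230, 1.4055) x4=(-0.4475, 0.2372, -0.1072)
step 29: x0=(-1.3584, -0.6849, 1.3536) x1=(-0.5193, 0.0738, 1.0302) x2=(-0.9494, 1.0977, 1.8304) x3=(-1.5306, -0.1706, 1.4628) x4=(-0.4713, 0.2405, -0.0663)
step 30: x0=(-1.3707, -0.6574, 1.3325) x1=(-0.5088, 0.1090, 1.0162) x2=(-0.9241, 1.0895, 1.8391) x3=(-1.6550, -0.2165, 1.5200) x4=(-0.4956, 0.2439, -0.0247)
step 31: x0=(-1.3826, -0.6301, 1.3112) x1=(-0.4981, 0.1442, 1.0023) x2=(-0.8988, 1.0809, 1.8475) x3=(-1.7799, -0.2607, 1.5770) x4=(-0.5202, 0.2472, 0.0174)
step 32: x0=(-1.3942, -0.6029, 1.2896) x1=(-0.4873, 0.1794, 0.9886) x2=(-0.8736, 1.0720, 1.8556) x3=(-1.9049, -0.3033, 1.6339) x4=(-0.5453, 0.2505, 0.0600)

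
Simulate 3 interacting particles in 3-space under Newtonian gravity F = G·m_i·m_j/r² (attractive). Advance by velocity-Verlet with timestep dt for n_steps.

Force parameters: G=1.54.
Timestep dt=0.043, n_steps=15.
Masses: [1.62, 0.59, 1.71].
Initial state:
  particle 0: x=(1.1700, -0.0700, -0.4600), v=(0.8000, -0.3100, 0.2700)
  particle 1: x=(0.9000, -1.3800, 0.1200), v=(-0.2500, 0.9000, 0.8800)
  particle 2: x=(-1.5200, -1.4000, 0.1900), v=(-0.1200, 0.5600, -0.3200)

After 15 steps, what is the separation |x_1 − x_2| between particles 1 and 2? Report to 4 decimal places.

step 0: x0=(1.1700, -0.0700, -0.4600) x1=(0.9000, -1.3800, 0.1200) x2=(-1.5200, -1.4000, 0.1900)
step 1: x0=(1.2041, -0.0838, -0.4482) x1=(0.8890, -1.3403, 0.1574) x2=(-1.5248, -1.3758, 0.1762)
step 2: x0=(1.2376, -0.0985, -0.4359) x1=(0.8777, -1.2987, 0.1939) x2=(-1.5289, -1.3514, 0.1623)
step 3: x0=(1.2704, -0.1142, -0.4231) x1=(0.8662, -1.2551, 0.2293) x2=(-1.5323, -1.3268, 0.1483)
step 4: x0=(1.3024, -0.1308, -0.4099) x1=(0.8545, -1.2094, 0.2635) x2=(-1.5349, -1.3020, 0.1342)
step 5: x0=(1.3337, -0.1483, -0.3961) x1=(0.8429, -1.1618, 0.2964) x2=(-1.5368, -1.2770, 0.1200)
step 6: x0=(1.3642, -0.1668, -0.3817) x1=(0.8313, -1.1122, 0.3279) x2=(-1.5380, -1.2519, 0.1058)
step 7: x0=(1.3939, -0.1861, -0.3666) x1=(0.8200, -1.0606, 0.3578) x2=(-1.5385, -1.2265, 0.0916)
step 8: x0=(1.4226, -0.2064, -0.3509) x1=(0.8092, -1.0072, 0.3859) x2=(-1.5382, -1.2010, 0.0773)
step 9: x0=(1.4503, -0.2274, -0.3345) x1=(0.7990, -0.9519, 0.4122) x2=(-1.5372, -1.1753, 0.0630)
step 10: x0=(1.4770, -0.2493, -0.3174) x1=(0.7895, -0.8949, 0.4366) x2=(-1.5355, -1.1495, 0.0486)
step 11: x0=(1.5025, -0.2719, -0.2995) x1=(0.7810, -0.8363, 0.4587) x2=(-1.5330, -1.1235, 0.0343)
step 12: x0=(1.5269, -0.2953, -0.2808) x1=(0.7736, -0.7762, 0.4787) x2=(-1.5298, -1.0973, 0.0200)
step 13: x0=(1.5500, -0.3192, -0.2612) x1=(0.7676, -0.7149, 0.4963) x2=(-1.5259, -1.0709, 0.0057)
step 14: x0=(1.5718, -0.3437, -0.2408) x1=(0.7630, -0.6526, 0.5115) x2=(-1.5213, -1.0444, -0.0086)
step 15: x0=(1.5922, -0.3686, -0.2195) x1=(0.7601, -0.5894, 0.5242) x2=(-1.5159, -1.0178, -0.0229)

2.3797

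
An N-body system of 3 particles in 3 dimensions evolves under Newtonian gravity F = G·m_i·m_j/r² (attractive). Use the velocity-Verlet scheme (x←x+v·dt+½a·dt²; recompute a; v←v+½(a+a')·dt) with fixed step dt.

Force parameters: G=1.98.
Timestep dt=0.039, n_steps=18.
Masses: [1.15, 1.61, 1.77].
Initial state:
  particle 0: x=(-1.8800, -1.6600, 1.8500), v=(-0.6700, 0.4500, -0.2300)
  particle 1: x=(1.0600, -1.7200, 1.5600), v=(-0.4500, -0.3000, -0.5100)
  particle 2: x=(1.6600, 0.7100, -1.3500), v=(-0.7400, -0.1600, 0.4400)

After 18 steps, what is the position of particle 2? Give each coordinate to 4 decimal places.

step 0: x0=(-1.8800, -1.6600, 1.8500) x1=(1.0600, -1.7200, 1.5600) x2=(1.6600, 0.7100, -1.3500)
step 1: x0=(-1.9058, -1.6424, 1.8409) x1=(1.0423, -1.7316, 1.5400) x2=(1.6311, 0.7036, -1.3327)
step 2: x0=(-1.9309, -1.6248, 1.8317) x1=(1.0242, -1.7429, 1.5197) x2=(1.6020, 0.6970, -1.3150)
step 3: x0=(-1.9554, -1.6070, 1.8223) x1=(1.0058, -1.7540, 1.4993) x2=(1.5728, 0.6901, -1.2971)
step 4: x0=(-1.9791, -1.5893, 1.8128) x1=(0.9871, -1.7648, 1.4785) x2=(1.5435, 0.6829, -1.2788)
step 5: x0=(-2.0022, -1.5714, 1.8030) x1=(0.9681, -1.7754, 1.4576) x2=(1.5140, 0.6754, -1.2601)
step 6: x0=(-2.0247, -1.5536, 1.7931) x1=(0.9487, -1.7856, 1.4364) x2=(1.4844, 0.6676, -1.2411)
step 7: x0=(-2.0464, -1.5356, 1.7830) x1=(0.9290, -1.7956, 1.4149) x2=(1.4547, 0.6596, -1.2218)
step 8: x0=(-2.0675, -1.5177, 1.7727) x1=(0.9090, -1.8052, 1.3932) x2=(1.4248, 0.6512, -1.2022)
step 9: x0=(-2.0879, -1.4997, 1.7622) x1=(0.8887, -1.8146, 1.3713) x2=(1.3947, 0.6425, -1.1822)
step 10: x0=(-2.1077, -1.4816, 1.7515) x1=(0.8680, -1.8236, 1.3491) x2=(1.3645, 0.6335, -1.1618)
step 11: x0=(-2.1268, -1.4636, 1.7406) x1=(0.8471, -1.8323, 1.3267) x2=(1.3342, 0.6242, -1.1411)
step 12: x0=(-2.1452, -1.4455, 1.7296) x1=(0.8258, -1.8406, 1.3040) x2=(1.3037, 0.6146, -1.1200)
step 13: x0=(-2.1629, -1.4274, 1.7183) x1=(0.8042, -1.8486, 1.2811) x2=(1.2730, 0.6046, -1.0986)
step 14: x0=(-2.1800, -1.4092, 1.7068) x1=(0.7823, -1.8562, 1.2579) x2=(1.2422, 0.5942, -1.0768)
step 15: x0=(-2.1963, -1.3911, 1.6952) x1=(0.7601, -1.8634, 1.2344) x2=(1.2113, 0.5835, -1.0547)
step 16: x0=(-2.2121, -1.3729, 1.6833) x1=(0.7376, -1.8702, 1.2107) x2=(1.1802, 0.5724, -1.0321)
step 17: x0=(-2.2271, -1.3547, 1.6711) x1=(0.7148, -1.8766, 1.1868) x2=(1.1489, 0.5610, -1.0092)
step 18: x0=(-2.2414, -1.3366, 1.6588) x1=(0.6917, -1.8826, 1.1625) x2=(1.1174, 0.5492, -0.9859)

(1.1174, 0.5492, -0.9859)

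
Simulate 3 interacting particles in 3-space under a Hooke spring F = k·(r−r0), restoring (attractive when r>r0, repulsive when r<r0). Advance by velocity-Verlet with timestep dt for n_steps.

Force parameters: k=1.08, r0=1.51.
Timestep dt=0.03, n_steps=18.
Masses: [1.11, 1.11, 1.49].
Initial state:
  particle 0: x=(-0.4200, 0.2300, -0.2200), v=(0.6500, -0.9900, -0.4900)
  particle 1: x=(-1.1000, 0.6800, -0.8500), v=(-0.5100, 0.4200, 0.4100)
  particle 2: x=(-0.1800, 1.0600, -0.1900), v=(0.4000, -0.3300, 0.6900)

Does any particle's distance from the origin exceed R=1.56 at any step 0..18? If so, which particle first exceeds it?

step 0: x0=(-0.4200, 0.2300, -0.2200) x1=(-1.1000, 0.6800, -0.8500) x2=(-0.1800, 1.0600, -0.1900)
step 1: x0=(-0.4004, 0.1999, -0.2346) x1=(-1.1155, 0.6926, -0.8379) x2=(-0.1679, 1.0503, -0.1692)
step 2: x0=(-0.3808, 0.1692, -0.2490) x1=(-1.1316, 0.7054, -0.8262) x2=(-0.1555, 1.0411, -0.1483)
step 3: x0=(-0.3609, 0.1377, -0.2632) x1=(-1.1480, 0.7183, -0.8148) x2=(-0.1428, 1.0323, -0.1273)
step 4: x0=(-0.3410, 0.1056, -0.2774) x1=(-1.1649, 0.7313, -0.8037) x2=(-0.1300, 1.0239, -0.1061)
step 5: x0=(-0.3210, 0.0728, -0.2915) x1=(-1.1821, 0.7444, -0.7928) x2=(-0.1169, 1.0159, -0.0848)
step 6: x0=(-0.3009, 0.0395, -0.3056) x1=(-1.1997, 0.7576, -0.7822) x2=(-0.1037, 1.0083, -0.0633)
step 7: x0=(-0.2806, 0.0056, -0.3197) x1=(-1.2176, 0.7709, -0.7717) x2=(-0.0903, 1.0010, -0.0417)
step 8: x0=(-0.2603, -0.0288, -0.3339) x1=(-1.2358, 0.7844, -0.7613) x2=(-0.0768, 0.9939, -0.0199)
step 9: x0=(-0.2400, -0.0636, -0.3481) x1=(-1.2541, 0.7979, -0.7511) x2=(-0.0631, 0.9872, 0.0019)
step 10: x0=(-0.2197, -0.0988, -0.3624) x1=(-1.2725, 0.8114, -0.7409) x2=(-0.0494, 0.9807, 0.0239)
step 11: x0=(-0.1993, -0.1344, -0.3767) x1=(-1.2911, 0.8250, -0.7308) x2=(-0.0356, 0.9744, 0.0460)
step 12: x0=(-0.1790, -0.1702, -0.3912) x1=(-1.3097, 0.8386, -0.7207) x2=(-0.0218, 0.9683, 0.0681)
step 13: x0=(-0.1587, -0.2062, -0.4058) x1=(-1.3282, 0.8521, -0.7105) x2=(-0.0079, 0.9624, 0.0904)
step 14: x0=(-0.1385, -0.2423, -0.4204) x1=(-1.3467, 0.8657, -0.7004) x2=(0.0059, 0.9566, 0.1126)
step 15: x0=(-0.1185, -0.2785, -0.4352) x1=(-1.3650, 0.8791, -0.6902) x2=(0.0197, 0.9509, 0.1349)
step 16: x0=(-0.0986, -0.3146, -0.4500) x1=(-1.3831, 0.8924, -0.6799) x2=(0.0335, 0.9453, 0.1572)
step 17: x0=(-0.0788, -0.3507, -0.4649) x1=(-1.4009, 0.9055, -0.6695) x2=(0.0472, 0.9397, 0.1795)
step 18: x0=(-0.0593, -0.3867, -0.4799) x1=(-1.4184, 0.9185, -0.6590) x2=(0.0608, 0.9342, 0.2017)

yes, particle 1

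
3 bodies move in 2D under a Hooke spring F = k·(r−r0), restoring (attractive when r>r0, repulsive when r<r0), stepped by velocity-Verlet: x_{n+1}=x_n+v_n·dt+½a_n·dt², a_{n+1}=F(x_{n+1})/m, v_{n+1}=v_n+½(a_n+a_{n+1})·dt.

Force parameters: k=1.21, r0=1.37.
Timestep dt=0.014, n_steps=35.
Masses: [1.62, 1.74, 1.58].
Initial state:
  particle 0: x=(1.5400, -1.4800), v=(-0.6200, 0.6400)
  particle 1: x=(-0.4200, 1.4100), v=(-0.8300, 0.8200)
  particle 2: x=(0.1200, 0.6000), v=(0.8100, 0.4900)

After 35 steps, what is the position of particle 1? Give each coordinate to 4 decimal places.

(-0.7378, 1.6799)

step 0: x0=(1.5400, -1.4800) x1=(-0.4200, 1.4100) x2=(0.1200, 0.6000)
step 1: x0=(1.5312, -1.4708) x1=(-0.4316, 1.4214) x2=(0.1314, 0.6068)
step 2: x0=(1.5221, -1.4613) x1=(-0.4430, 1.4326) x2=(0.1429, 0.6133)
step 3: x0=(1.5128, -1.4513) x1=(-0.4543, 1.4436) x2=(0.1546, 0.6197)
step 4: x0=(1.5031, -1.4410) x1=(-0.4654, 1.4543) x2=(0.1664, 0.6259)
step 5: x0=(1.4933, -1.4303) x1=(-0.4764, 1.4649) x2=(0.1783, 0.6320)
step 6: x0=(1.4831, -1.4191) x1=(-0.4873, 1.4753) x2=(0.1903, 0.6378)
step 7: x0=(1.4727, -1.4076) x1=(-0.4980, 1.4855) x2=(0.2024, 0.6435)
step 8: x0=(1.4621, -1.3957) x1=(-0.5086, 1.4954) x2=(0.2146, 0.6491)
step 9: x0=(1.4512, -1.3834) x1=(-0.5191, 1.5051) x2=(0.2270, 0.6544)
step 10: x0=(1.4400, -1.3708) x1=(-0.5294, 1.5147) x2=(0.2394, 0.6596)
step 11: x0=(1.4286, -1.3577) x1=(-0.5396, 1.5240) x2=(0.2520, 0.6647)
step 12: x0=(1.4170, -1.3443) x1=(-0.5496, 1.5331) x2=(0.2646, 0.6696)
step 13: x0=(1.4051, -1.3305) x1=(-0.5595, 1.5419) x2=(0.2773, 0.6744)
step 14: x0=(1.3930, -1.3163) x1=(-0.5692, 1.5506) x2=(0.2901, 0.6790)
step 15: x0=(1.3806, -1.3018) x1=(-0.5788, 1.5590) x2=(0.3030, 0.6835)
step 16: x0=(1.3680, -1.2868) x1=(-0.5883, 1.5672) x2=(0.3160, 0.6878)
step 17: x0=(1.3551, -1.2715) x1=(-0.5976, 1.5752) x2=(0.3290, 0.6921)
step 18: x0=(1.3421, -1.2559) x1=(-0.6067, 1.5829) x2=(0.3421, 0.6962)
step 19: x0=(1.3288, -1.2399) x1=(-0.6157, 1.5905) x2=(0.3553, 0.7002)
step 20: x0=(1.3152, -1.2235) x1=(-0.6245, 1.5978) x2=(0.3685, 0.7041)
step 21: x0=(1.3015, -1.2068) x1=(-0.6332, 1.6048) x2=(0.3818, 0.7078)
step 22: x0=(1.2875, -1.1898) x1=(-0.6417, 1.6117) x2=(0.3952, 0.7115)
step 23: x0=(1.2734, -1.1724) x1=(-0.6501, 1.6183) x2=(0.4086, 0.7151)
step 24: x0=(1.2590, -1.1547) x1=(-0.6583, 1.6247) x2=(0.4220, 0.7186)
step 25: x0=(1.2444, -1.1366) x1=(-0.6663, 1.6308) x2=(0.4354, 0.7220)
step 26: x0=(1.2296, -1.1182) x1=(-0.6742, 1.6368) x2=(0.4489, 0.7253)
step 27: x0=(1.2146, -1.0995) x1=(-0.6819, 1.6425) x2=(0.4625, 0.7285)
step 28: x0=(1.1994, -1.0805) x1=(-0.6895, 1.6479) x2=(0.4760, 0.7316)
step 29: x0=(1.1840, -1.0611) x1=(-0.6969, 1.6532) x2=(0.4896, 0.7347)
step 30: x0=(1.1685, -1.0415) x1=(-0.7041, 1.6582) x2=(0.5032, 0.7377)
step 31: x0=(1.1527, -1.0215) x1=(-0.7112, 1.6630) x2=(0.5168, 0.7407)
step 32: x0=(1.1367, -1.0012) x1=(-0.7181, 1.6675) x2=(0.5303, 0.7436)
step 33: x0=(1.1206, -0.9807) x1=(-0.7248, 1.6719) x2=(0.5439, 0.7464)
step 34: x0=(1.1043, -0.9599) x1=(-0.7314, 1.6760) x2=(0.5575, 0.7492)
step 35: x0=(1.0878, -0.9387) x1=(-0.7378, 1.6799) x2=(0.5711, 0.7520)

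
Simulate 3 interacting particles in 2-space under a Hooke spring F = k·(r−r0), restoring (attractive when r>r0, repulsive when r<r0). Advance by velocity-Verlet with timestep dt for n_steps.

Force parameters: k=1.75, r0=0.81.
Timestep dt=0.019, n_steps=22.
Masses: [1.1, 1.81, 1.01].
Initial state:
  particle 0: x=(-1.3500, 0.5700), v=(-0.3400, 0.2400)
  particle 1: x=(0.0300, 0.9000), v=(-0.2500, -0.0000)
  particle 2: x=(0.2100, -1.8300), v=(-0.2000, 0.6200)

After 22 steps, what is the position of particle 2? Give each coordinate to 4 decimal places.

(-0.0500, -1.0750)

step 0: x0=(-1.3500, 0.5700) x1=(0.0300, 0.9000) x2=(0.2100, -1.8300)
step 1: x0=(-1.3560, 0.5741) x1=(0.0252, 0.8996) x2=(0.2058, -1.8171)
step 2: x0=(-1.3610, 0.5773) x1=(0.0202, 0.8986) x2=(0.2008, -1.8019)
step 3: x0=(-1.3650, 0.5796) x1=(0.0150, 0.8968) x2=(0.1951, -1.7845)
step 4: x0=(-1.3680, 0.5810) x1=(0.0097, 0.8943) x2=(0.1886, -1.7648)
step 5: x0=(-1.3700, 0.5816) x1=(0.0042, 0.8911) x2=(0.1813, -1.7429)
step 6: x0=(-1.3711, 0.5812) x1=(-0.0014, 0.8873) x2=(0.1732, -1.7189)
step 7: x0=(-1.3712, 0.5800) x1=(-0.0072, 0.8827) x2=(0.1644, -1.6927)
step 8: x0=(-1.3704, 0.5780) x1=(-0.0132, 0.8775) x2=(0.1548, -1.6644)
step 9: x0=(-1.3686, 0.5751) x1=(-0.0193, 0.8717) x2=(0.1445, -1.6341)
step 10: x0=(-1.3659, 0.5714) x1=(-0.0256, 0.8652) x2=(0.1335, -1.6017)
step 11: x0=(-1.3623, 0.5669) x1=(-0.0320, 0.8581) x2=(0.1217, -1.5673)
step 12: x0=(-1.3578, 0.5616) x1=(-0.0386, 0.8504) x2=(0.1093, -1.5310)
step 13: x0=(-1.3525, 0.5556) x1=(-0.0453, 0.8421) x2=(0.0961, -1.4929)
step 14: x0=(-1.3462, 0.5489) x1=(-0.0522, 0.8332) x2=(0.0823, -1.4529)
step 15: x0=(-1.3391, 0.5414) x1=(-0.0592, 0.8238) x2=(0.0678, -1.4111)
step 16: x0=(-1.3312, 0.5332) x1=(-0.0664, 0.8139) x2=(0.0527, -1.3677)
step 17: x0=(-1.3225, 0.5244) x1=(-0.0737, 0.8034) x2=(0.0370, -1.3226)
step 18: x0=(-1.3131, 0.5150) x1=(-0.0811, 0.7924) x2=(0.0207, -1.2759)
step 19: x0=(-1.3029, 0.5050) x1=(-0.0887, 0.7810) x2=(0.0038, -1.2277)
step 20: x0=(-1.2920, 0.4944) x1=(-0.0964, 0.7691) x2=(-0.0136, -1.1781)
step 21: x0=(-1.2804, 0.4833) x1=(-0.1042, 0.7568) x2=(-0.0316, -1.1272)
step 22: x0=(-1.2681, 0.4716) x1=(-0.1122, 0.7440) x2=(-0.0500, -1.0750)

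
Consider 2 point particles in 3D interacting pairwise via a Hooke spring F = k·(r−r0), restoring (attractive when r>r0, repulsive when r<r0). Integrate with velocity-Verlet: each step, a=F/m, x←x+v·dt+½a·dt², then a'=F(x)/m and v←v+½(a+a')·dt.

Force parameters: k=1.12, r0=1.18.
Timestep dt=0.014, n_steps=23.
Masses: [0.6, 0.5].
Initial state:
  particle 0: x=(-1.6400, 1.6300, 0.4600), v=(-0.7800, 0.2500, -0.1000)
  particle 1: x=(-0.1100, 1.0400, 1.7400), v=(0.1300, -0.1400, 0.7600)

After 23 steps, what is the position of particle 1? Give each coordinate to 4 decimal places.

step 0: x0=(-1.6400, 1.6300, 0.4600) x1=(-0.1100, 1.0400, 1.7400)
step 1: x0=(-1.6508, 1.6335, 0.4587) x1=(-0.1083, 1.0381, 1.7505)
step 2: x0=(-1.6614, 1.6368, 0.4576) x1=(-0.1069, 1.0363, 1.7608)
step 3: x0=(-1.6717, 1.6401, 0.4567) x1=(-0.1059, 1.0346, 1.7708)
step 4: x0=(-1.6817, 1.6432, 0.4561) x1=(-0.1051, 1.0331, 1.7806)
step 5: x0=(-1.6915, 1.6463, 0.4556) x1=(-0.1046, 1.0316, 1.7901)
step 6: x0=(-1.7010, 1.6493, 0.4554) x1=(-0.1045, 1.0303, 1.7993)
step 7: x0=(-1.7103, 1.6521, 0.4554) x1=(-0.1047, 1.0291, 1.8083)
step 8: x0=(-1.7192, 1.6549, 0.4556) x1=(-0.1052, 1.0281, 1.8169)
step 9: x0=(-1.7279, 1.6575, 0.4561) x1=(-0.1060, 1.0272, 1.8254)
step 10: x0=(-1.7364, 1.6600, 0.4568) x1=(-0.1072, 1.0264, 1.8335)
step 11: x0=(-1.7445, 1.6625, 0.4577) x1=(-0.1087, 1.0257, 1.8413)
step 12: x0=(-1.7524, 1.6648, 0.4589) x1=(-0.1105, 1.0251, 1.8489)
step 13: x0=(-1.7600, 1.6670, 0.4603) x1=(-0.1127, 1.0247, 1.8562)
step 14: x0=(-1.7673, 1.6691, 0.4619) x1=(-0.1152, 1.0245, 1.8631)
step 15: x0=(-1.7743, 1.6711, 0.4638) x1=(-0.1181, 1.0243, 1.8698)
step 16: x0=(-1.7810, 1.6729, 0.4660) x1=(-0.1213, 1.0243, 1.8762)
step 17: x0=(-1.7874, 1.6747, 0.4684) x1=(-0.1249, 1.0245, 1.8823)
step 18: x0=(-1.7936, 1.6763, 0.4710) x1=(-0.1288, 1.0247, 1.8881)
step 19: x0=(-1.7994, 1.6779, 0.4739) x1=(-0.1331, 1.0251, 1.8936)
step 20: x0=(-1.8049, 1.6793, 0.4770) x1=(-0.1377, 1.0257, 1.8988)
step 21: x0=(-1.8102, 1.6806, 0.4804) x1=(-0.1427, 1.0264, 1.9036)
step 22: x0=(-1.8151, 1.6817, 0.4841) x1=(-0.1481, 1.0272, 1.9082)
step 23: x0=(-1.8198, 1.6828, 0.4880) x1=(-0.1538, 1.0282, 1.9125)

(-0.1538, 1.0282, 1.9125)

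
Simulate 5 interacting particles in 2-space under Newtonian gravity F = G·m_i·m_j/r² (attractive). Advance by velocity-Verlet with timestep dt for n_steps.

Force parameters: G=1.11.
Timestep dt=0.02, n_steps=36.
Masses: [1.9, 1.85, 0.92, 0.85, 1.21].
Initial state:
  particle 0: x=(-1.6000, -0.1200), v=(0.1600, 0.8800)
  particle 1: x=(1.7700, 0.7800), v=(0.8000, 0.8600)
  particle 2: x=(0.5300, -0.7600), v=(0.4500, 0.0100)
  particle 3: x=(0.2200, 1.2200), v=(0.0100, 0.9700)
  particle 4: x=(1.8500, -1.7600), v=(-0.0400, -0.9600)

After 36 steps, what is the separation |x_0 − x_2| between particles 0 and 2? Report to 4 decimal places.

2.5385

step 0: x0=(-1.6000, -0.1200) x1=(1.7700, 0.7800) x2=(0.5300, -0.7600) x3=(0.2200, 1.2200) x4=(1.8500, -1.7600)
step 1: x0=(-1.5967, -0.1024) x1=(1.7859, 0.7971) x2=(0.5391, -0.7597) x3=(0.2203, 1.2392) x4=(1.8491, -1.7791)
step 2: x0=(-1.5931, -0.0848) x1=(1.8015, 0.8141) x2=(0.5482, -0.7592) x3=(0.2208, 1.2582) x4=(1.8480, -1.7979)
step 3: x0=(-1.5893, -0.0671) x1=(1.8168, 0.8310) x2=(0.5575, -0.7586) x3=(0.2215, 1.2768) x4=(1.8468, -1.8164)
step 4: x0=(-1.5853, -0.0494) x1=(1.8319, 0.8477) x2=(0.5669, -0.7578) x3=(0.2224, 1.2950) x4=(1.8453, -1.8347)
step 5: x0=(-1.5811, -0.0317) x1=(1.8467, 0.8643) x2=(0.5763, -0.7568) x3=(0.2235, 1.3130) x4=(1.8437, -1.8527)
step 6: x0=(-1.5766, -0.0140) x1=(1.8613, 0.8807) x2=(0.5859, -0.7556) x3=(0.2248, 1.3307) x4=(1.8419, -1.8704)
step 7: x0=(-1.5719, 0.0037) x1=(1.8756, 0.8970) x2=(0.5955, -0.7543) x3=(0.2262, 1.3481) x4=(1.8399, -1.8879)
step 8: x0=(-1.5669, 0.0215) x1=(1.8897, 0.9132) x2=(0.6053, -0.7528) x3=(0.2278, 1.3651) x4=(1.8378, -1.9051)
step 9: x0=(-1.5618, 0.0392) x1=(1.9035, 0.9293) x2=(0.6151, -0.7512) x3=(0.2296, 1.3819) x4=(1.8355, -1.9221)
step 10: x0=(-1.5564, 0.0570) x1=(1.9171, 0.9453) x2=(0.6250, -0.7494) x3=(0.2315, 1.3984) x4=(1.8330, -1.9388)
step 11: x0=(-1.5508, 0.0748) x1=(1.9304, 0.9611) x2=(0.6350, -0.7475) x3=(0.2336, 1.4146) x4=(1.8304, -1.9553)
step 12: x0=(-1.5450, 0.0926) x1=(1.9435, 0.9768) x2=(0.6451, -0.7454) x3=(0.2359, 1.4305) x4=(1.8277, -1.9715)
step 13: x0=(-1.5389, 0.1105) x1=(1.9564, 0.9924) x2=(0.6553, -0.7433) x3=(0.2383, 1.4461) x4=(1.8248, -1.9875)
step 14: x0=(-1.5326, 0.1283) x1=(1.9690, 1.0079) x2=(0.6655, -0.7409) x3=(0.2408, 1.4614) x4=(1.8217, -2.0033)
step 15: x0=(-1.5262, 0.1462) x1=(1.9815, 1.0233) x2=(0.6758, -0.7385) x3=(0.2435, 1.4764) x4=(1.8185, -2.0187)
step 16: x0=(-1.5194, 0.1641) x1=(1.9936, 1.0385) x2=(0.6862, -0.7359) x3=(0.2463, 1.4912) x4=(1.8151, -2.0340)
step 17: x0=(-1.5125, 0.1820) x1=(2.0056, 1.0537) x2=(0.6966, -0.7331) x3=(0.2493, 1.5057) x4=(1.8116, -2.0490)
step 18: x0=(-1.5054, 0.1999) x1=(2.0173, 1.0687) x2=(0.7071, -0.7303) x3=(0.2524, 1.5199) x4=(1.8080, -2.0637)
step 19: x0=(-1.4980, 0.2178) x1=(2.0288, 1.0837) x2=(0.7177, -0.7273) x3=(0.2556, 1.5339) x4=(1.8042, -2.0783)
step 20: x0=(-1.4904, 0.2358) x1=(2.0401, 1.0985) x2=(0.7283, -0.7242) x3=(0.2589, 1.5475) x4=(1.8003, -2.0925)
step 21: x0=(-1.4827, 0.2537) x1=(2.0511, 1.1132) x2=(0.7390, -0.7210) x3=(0.2624, 1.5609) x4=(1.7963, -2.1066)
step 22: x0=(-1.4747, 0.2717) x1=(2.0620, 1.1278) x2=(0.7497, -0.7177) x3=(0.2660, 1.5740) x4=(1.7921, -2.1204)
step 23: x0=(-1.4664, 0.2897) x1=(2.0726, 1.1423) x2=(0.7605, -0.7143) x3=(0.2697, 1.5869) x4=(1.7879, -2.1339)
step 24: x0=(-1.4580, 0.3077) x1=(2.0830, 1.1567) x2=(0.7714, -0.7107) x3=(0.2736, 1.5995) x4=(1.7835, -2.1473)
step 25: x0=(-1.4494, 0.3257) x1=(2.0932, 1.1710) x2=(0.7823, -0.7071) x3=(0.2775, 1.6118) x4=(1.7790, -2.1604)
step 26: x0=(-1.4405, 0.3438) x1=(2.1031, 1.1852) x2=(0.7932, -0.7033) x3=(0.2815, 1.6239) x4=(1.7743, -2.1732)
step 27: x0=(-1.4315, 0.3618) x1=(2.1129, 1.1993) x2=(0.8042, -0.6994) x3=(0.2857, 1.6357) x4=(1.7696, -2.1859)
step 28: x0=(-1.4222, 0.3799) x1=(2.1224, 1.2133) x2=(0.8152, -0.6954) x3=(0.2900, 1.6472) x4=(1.7647, -2.1983)
step 29: x0=(-1.4127, 0.3980) x1=(2.1317, 1.2272) x2=(0.8263, -0.6913) x3=(0.2943, 1.6585) x4=(1.7597, -2.2104)
step 30: x0=(-1.4030, 0.4161) x1=(2.1409, 1.2410) x2=(0.8374, -0.6872) x3=(0.2988, 1.6695) x4=(1.7547, -2.2224)
step 31: x0=(-1.3931, 0.4342) x1=(2.1498, 1.2548) x2=(0.8485, -0.6829) x3=(0.3034, 1.6802) x4=(1.7495, -2.2341)
step 32: x0=(-1.3829, 0.4523) x1=(2.1584, 1.2684) x2=(0.8597, -0.6784) x3=(0.3080, 1.6907) x4=(1.7442, -2.2455)
step 33: x0=(-1.3726, 0.4704) x1=(2.1669, 1.2819) x2=(0.8709, -0.6739) x3=(0.3128, 1.7009) x4=(1.7388, -2.2568)
step 34: x0=(-1.3621, 0.4886) x1=(2.1752, 1.2953) x2=(0.8822, -0.6693) x3=(0.3176, 1.7109) x4=(1.7334, -2.2678)
step 35: x0=(-1.3513, 0.5068) x1=(2.1832, 1.3086) x2=(0.8934, -0.6646) x3=(0.3226, 1.7206) x4=(1.7278, -2.2786)
step 36: x0=(-1.3403, 0.5249) x1=(2.1911, 1.3219) x2=(0.9047, -0.6598) x3=(0.3276, 1.7300) x4=(1.7221, -2.2892)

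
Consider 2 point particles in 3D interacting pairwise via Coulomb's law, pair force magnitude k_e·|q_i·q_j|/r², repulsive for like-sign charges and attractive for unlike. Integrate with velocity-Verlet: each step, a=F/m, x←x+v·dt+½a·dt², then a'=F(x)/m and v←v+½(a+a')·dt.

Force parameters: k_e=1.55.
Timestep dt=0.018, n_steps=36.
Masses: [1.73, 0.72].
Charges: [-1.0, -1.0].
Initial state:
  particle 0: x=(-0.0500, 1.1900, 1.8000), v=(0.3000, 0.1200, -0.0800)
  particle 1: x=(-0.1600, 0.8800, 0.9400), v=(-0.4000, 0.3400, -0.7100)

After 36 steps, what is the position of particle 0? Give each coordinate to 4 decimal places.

step 0: x0=(-0.0500, 1.1900, 1.8000) x1=(-0.1600, 0.8800, 0.9400)
step 1: x0=(-0.0446, 1.1922, 1.7987) x1=(-0.1672, 0.8860, 0.9268)
step 2: x0=(-0.0391, 1.1945, 1.7978) x1=(-0.1746, 0.8917, 0.9129)
step 3: x0=(-0.0336, 1.1970, 1.7971) x1=(-0.1821, 0.8972, 0.8983)
step 4: x0=(-0.0280, 1.1995, 1.7967) x1=(-0.1897, 0.9024, 0.8829)
step 5: x0=(-0.0224, 1.2021, 1.7966) x1=(-0.1974, 0.9074, 0.8669)
step 6: x0=(-0.0168, 1.2048, 1.7968) x1=(-0.2052, 0.9122, 0.8502)
step 7: x0=(-0.0111, 1.2076, 1.7973) x1=(-0.2132, 0.9168, 0.8328)
step 8: x0=(-0.0053, 1.2105, 1.7980) x1=(-0.2212, 0.9212, 0.8148)
step 9: x0=(0.0005, 1.2135, 1.7990) x1=(-0.2295, 0.9254, 0.7963)
step 10: x0=(0.0064, 1.2165, 1.8002) x1=(-0.2378, 0.9295, 0.7771)
step 11: x0=(0.0124, 1.2195, 1.8016) x1=(-0.2463, 0.9334, 0.7574)
step 12: x0=(0.0183, 1.2227, 1.8033) x1=(-0.2549, 0.9372, 0.7372)
step 13: x0=(0.0244, 1.2259, 1.8052) x1=(-0.2637, 0.9408, 0.7165)
step 14: x0=(0.0305, 1.2291, 1.8072) x1=(-0.2725, 0.9443, 0.6952)
step 15: x0=(0.0366, 1.2324, 1.8095) x1=(-0.2815, 0.9477, 0.6736)
step 16: x0=(0.0428, 1.2358, 1.8120) x1=(-0.2906, 0.9510, 0.6514)
step 17: x0=(0.0491, 1.2392, 1.8146) x1=(-0.2999, 0.9542, 0.6289)
step 18: x0=(0.0554, 1.2426, 1.8174) x1=(-0.3093, 0.9572, 0.6059)
step 19: x0=(0.0617, 1.2460, 1.8203) x1=(-0.3187, 0.9602, 0.5826)
step 20: x0=(0.0681, 1.2495, 1.8234) x1=(-0.3283, 0.9631, 0.5589)
step 21: x0=(0.0746, 1.2531, 1.8267) x1=(-0.3380, 0.9660, 0.5348)
step 22: x0=(0.0811, 1.2566, 1.8301) x1=(-0.3478, 0.9687, 0.5104)
step 23: x0=(0.0876, 1.2602, 1.8336) x1=(-0.3578, 0.9714, 0.4857)
step 24: x0=(0.0942, 1.2639, 1.8373) x1=(-0.3678, 0.9740, 0.4607)
step 25: x0=(0.1008, 1.2675, 1.8411) x1=(-0.3779, 0.9765, 0.4353)
step 26: x0=(0.1074, 1.2712, 1.8450) x1=(-0.3881, 0.9790, 0.4097)
step 27: x0=(0.1141, 1.2749, 1.8490) x1=(-0.3984, 0.9814, 0.3838)
step 28: x0=(0.1209, 1.2786, 1.8531) x1=(-0.4088, 0.9838, 0.3577)
step 29: x0=(0.1276, 1.2823, 1.8573) x1=(-0.4193, 0.9862, 0.3313)
step 30: x0=(0.1344, 1.2861, 1.8616) x1=(-0.4299, 0.9884, 0.3047)
step 31: x0=(0.1413, 1.2899, 1.8661) x1=(-0.4406, 0.9907, 0.2778)
step 32: x0=(0.1481, 1.2936, 1.8706) x1=(-0.4513, 0.9929, 0.2507)
step 33: x0=(0.1550, 1.2975, 1.8752) x1=(-0.4621, 0.9950, 0.2235)
step 34: x0=(0.1620, 1.3013, 1.8799) x1=(-0.4730, 0.9972, 0.1960)
step 35: x0=(0.1689, 1.3051, 1.8846) x1=(-0.4840, 0.9992, 0.1683)
step 36: x0=(0.1759, 1.3090, 1.8894) x1=(-0.4950, 1.0013, 0.1404)

(0.1759, 1.3090, 1.8894)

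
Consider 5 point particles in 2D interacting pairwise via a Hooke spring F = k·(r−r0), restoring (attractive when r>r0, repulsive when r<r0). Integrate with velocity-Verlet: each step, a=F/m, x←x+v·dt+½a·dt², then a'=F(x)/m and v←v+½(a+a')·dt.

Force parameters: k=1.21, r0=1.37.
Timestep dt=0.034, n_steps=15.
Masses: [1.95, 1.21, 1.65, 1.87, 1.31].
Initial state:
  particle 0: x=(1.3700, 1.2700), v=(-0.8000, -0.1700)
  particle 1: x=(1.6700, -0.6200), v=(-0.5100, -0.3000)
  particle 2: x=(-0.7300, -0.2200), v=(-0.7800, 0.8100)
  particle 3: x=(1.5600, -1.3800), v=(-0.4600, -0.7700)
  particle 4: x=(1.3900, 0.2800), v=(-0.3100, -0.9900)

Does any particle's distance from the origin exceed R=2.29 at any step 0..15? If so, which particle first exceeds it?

step 0: x0=(1.3700, 1.2700) x1=(1.6700, -0.6200) x2=(-0.7300, -0.2200) x3=(1.5600, -1.3800) x4=(1.3900, 0.2800)
step 1: x0=(1.3425, 1.2635) x1=(1.6521, -0.6297) x2=(-0.7549, -0.1924) x3=(1.5439, -1.4056) x4=(1.3790, 0.2461)
step 2: x0=(1.3144, 1.2554) x1=(1.6332, -0.6383) x2=(-0.7764, -0.1647) x3=(1.5268, -1.4300) x4=(1.3670, 0.2118)
step 3: x0=(1.2858, 1.2457) x1=(1.6131, -0.6460) x2=(-0.7947, -0.1371) x3=(1.5087, -1.4532) x4=(1.3541, 0.1772)
step 4: x0=(1.2567, 1.2344) x1=(1.5920, -0.6527) x2=(-0.8096, -0.1095) x3=(1.4897, -1.4752) x4=(1.3403, 0.1424)
step 5: x0=(1.2270, 1.2216) x1=(1.5698, -0.6585) x2=(-0.8212, -0.0822) x3=(1.4696, -1.4958) x4=(1.3254, 0.1075)
step 6: x0=(1.1968, 1.2072) x1=(1.5466, -0.6634) x2=(-0.8295, -0.0551) x3=(1.4486, -1.5151) x4=(1.3096, 0.0725)
step 7: x0=(1.1661, 1.1912) x1=(1.5223, -0.6674) x2=(-0.8347, -0.0283) x3=(1.4266, -1.5331) x4=(1.2928, 0.0376)
step 8: x0=(1.1350, 1.1737) x1=(1.4969, -0.6706) x2=(-0.8366, -0.0020) x3=(1.4035, -1.5498) x4=(1.2751, 0.0029)
step 9: x0=(1.1035, 1.1546) x1=(1.4706, -0.6731) x2=(-0.8354, 0.0239) x3=(1.3795, -1.5650) x4=(1.2563, -0.0315)
step 10: x0=(1.0716, 1.1340) x1=(1.4433, -0.6749) x2=(-0.8312, 0.0491) x3=(1.3545, -1.5789) x4=(1.2367, -0.0656)
step 11: x0=(1.0393, 1.1119) x1=(1.4152, -0.6760) x2=(-0.8241, 0.0738) x3=(1.3286, -1.5914) x4=(1.2160, -0.0992)
step 12: x0=(1.0067, 1.0884) x1=(1.3861, -0.6766) x2=(-0.8141, 0.0977) x3=(1.3017, -1.6025) x4=(1.1944, -0.1323)
step 13: x0=(0.9738, 1.0635) x1=(1.3563, -0.6767) x2=(-0.8014, 0.1209) x3=(1.2739, -1.6123) x4=(1.1718, -0.1648)
step 14: x0=(0.9407, 1.0372) x1=(1.3257, -0.6764) x2=(-0.7861, 0.1432) x3=(1.2452, -1.6206) x4=(1.1483, -0.1965)
step 15: x0=(0.9073, 1.0096) x1=(1.2944, -0.6756) x2=(-0.7683, 0.1647) x3=(1.2156, -1.6277) x4=(1.1239, -0.2275)

no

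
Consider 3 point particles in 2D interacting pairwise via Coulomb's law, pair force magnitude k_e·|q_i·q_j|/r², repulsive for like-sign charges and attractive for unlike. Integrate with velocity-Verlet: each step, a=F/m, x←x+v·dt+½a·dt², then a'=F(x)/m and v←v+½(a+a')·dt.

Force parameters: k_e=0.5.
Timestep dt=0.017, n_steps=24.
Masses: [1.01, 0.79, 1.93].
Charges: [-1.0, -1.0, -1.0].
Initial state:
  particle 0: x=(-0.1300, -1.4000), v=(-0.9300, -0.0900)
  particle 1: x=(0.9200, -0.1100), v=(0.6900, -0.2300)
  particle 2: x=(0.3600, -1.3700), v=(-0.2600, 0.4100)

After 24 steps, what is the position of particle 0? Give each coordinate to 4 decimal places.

(-0.6313, -1.4613)

step 0: x0=(-0.1300, -1.4000) x1=(0.9200, -0.1100) x2=(0.3600, -1.3700)
step 1: x0=(-0.1461, -1.4016) x1=(0.9318, -0.1138) x2=(0.3557, -1.3630)
step 2: x0=(-0.1628, -1.4032) x1=(0.9436, -0.1175) x2=(0.3517, -1.3561)
step 3: x0=(-0.1801, -1.4050) x1=(0.9556, -0.1211) x2=(0.3480, -1.3492)
step 4: x0=(-0.1979, -1.4068) x1=(0.9676, -0.1245) x2=(0.3445, -1.3422)
step 5: x0=(-0.2163, -1.4087) x1=(0.9797, -0.1278) x2=(0.3413, -1.3353)
step 6: x0=(-0.2351, -1.4107) x1=(0.9919, -0.1310) x2=(0.3382, -1.3284)
step 7: x0=(-0.2543, -1.4128) x1=(1.0042, -0.1341) x2=(0.3354, -1.3215)
step 8: x0=(-0.2740, -1.4150) x1=(1.0165, -0.1370) x2=(0.3327, -1.3145)
step 9: x0=(-0.2941, -1.4173) x1=(1.0290, -0.1398) x2=(0.3303, -1.3076)
step 10: x0=(-0.3146, -1.4197) x1=(1.0415, -0.1424) x2=(0.3279, -1.3007)
step 11: x0=(-0.3354, -1.4222) x1=(1.0542, -0.1450) x2=(0.3258, -1.2938)
step 12: x0=(-0.3566, -1.4247) x1=(1.0669, -0.1474) x2=(0.3238, -1.2869)
step 13: x0=(-0.3781, -1.4274) x1=(1.0797, -0.1497) x2=(0.3219, -1.2800)
step 14: x0=(-0.3999, -1.4301) x1=(1.0926, -0.1519) x2=(0.3201, -1.2731)
step 15: x0=(-0.4220, -1.4329) x1=(1.1056, -0.1540) x2=(0.3184, -1.2662)
step 16: x0=(-0.4443, -1.4358) x1=(1.1187, -0.1560) x2=(0.3169, -1.2593)
step 17: x0=(-0.4670, -1.4387) x1=(1.1319, -0.1579) x2=(0.3154, -1.2525)
step 18: x0=(-0.4898, -1.4418) x1=(1.1452, -0.1596) x2=(0.3141, -1.2456)
step 19: x0=(-0.5129, -1.4449) x1=(1.1586, -0.1613) x2=(0.3128, -1.2387)
step 20: x0=(-0.5362, -1.4480) x1=(1.1720, -0.1629) x2=(0.3116, -1.2318)
step 21: x0=(-0.5597, -1.4513) x1=(1.1856, -0.1643) x2=(0.3104, -1.2250)
step 22: x0=(-0.5834, -1.4546) x1=(1.1992, -0.1657) x2=(0.3093, -1.2181)
step 23: x0=(-0.6073, -1.4579) x1=(1.2130, -0.1669) x2=(0.3083, -1.2113)
step 24: x0=(-0.6313, -1.4613) x1=(1.2268, -0.1681) x2=(0.3074, -1.2045)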